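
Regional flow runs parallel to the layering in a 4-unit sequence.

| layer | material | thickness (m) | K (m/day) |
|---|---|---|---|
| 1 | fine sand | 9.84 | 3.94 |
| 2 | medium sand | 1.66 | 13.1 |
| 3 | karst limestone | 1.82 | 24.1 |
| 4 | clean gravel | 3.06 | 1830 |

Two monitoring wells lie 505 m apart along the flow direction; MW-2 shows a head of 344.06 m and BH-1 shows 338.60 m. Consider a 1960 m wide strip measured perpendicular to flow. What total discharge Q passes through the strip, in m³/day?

121000

Flow is parallel to layering, so each bed carries its own Darcy discharge and the transmissivities add.
Σ(K_i·b_i) = 3.94×9.84 + 13.1×1.66 + 24.1×1.82 + 1830×3.06 = 5704 m²/day.
Hydraulic gradient i = (344.06 − 338.60) / 505 = 5.46 / 505 = 0.01081.
Q = Σ(K_i·b_i) · W · i = 5704 × 1960 × 0.01081 = 1.209e+05 m³/day.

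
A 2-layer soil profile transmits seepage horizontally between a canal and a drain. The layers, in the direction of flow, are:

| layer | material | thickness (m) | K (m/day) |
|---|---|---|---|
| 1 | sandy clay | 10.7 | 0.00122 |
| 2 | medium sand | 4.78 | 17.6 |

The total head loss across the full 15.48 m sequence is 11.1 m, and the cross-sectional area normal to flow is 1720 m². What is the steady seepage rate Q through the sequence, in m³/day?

2.18

Flow is perpendicular to layering, so the layers act in series and the equivalent K is the thickness-weighted harmonic mean.
Total thickness L = 10.7 + 4.78 = 15.48 m.
Σ(b_i/K_i) = 10.7/0.00122 + 4.78/17.6 = 8771 d.
K_eq = L / Σ(b_i/K_i) = 15.48 / 8771 = 0.001765 m/day.
Q = K_eq · A · (Δh/L) = 0.001765 × 1720 × (11.1/15.48) = 2.177 m³/day.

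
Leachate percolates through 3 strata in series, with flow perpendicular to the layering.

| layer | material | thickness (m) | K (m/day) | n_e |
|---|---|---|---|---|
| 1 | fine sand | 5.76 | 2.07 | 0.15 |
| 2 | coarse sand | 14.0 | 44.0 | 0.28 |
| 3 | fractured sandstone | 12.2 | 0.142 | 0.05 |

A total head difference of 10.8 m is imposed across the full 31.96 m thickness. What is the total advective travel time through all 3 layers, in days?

44.5

With flow normal to the layers, continuity requires the same specific discharge q through every layer.
Σ(b_i/K_i) = 5.76/2.07 + 14.0/44.0 + 12.2/0.142 = 89.02 d.
q = Δh / Σ(b_i/K_i) = 10.8 / 89.02 = 0.1213 m/day.
In each layer the seepage velocity is v_i = q/n_i, so the layer transit time is t_i = b_i·n_i / q:
  layer 1 (fine sand): t_1 = 5.76 × 0.15 / 0.1213 = 7.121 d
  layer 2 (coarse sand): t_2 = 14.0 × 0.28 / 0.1213 = 32.31 d
  layer 3 (fractured sandstone): t_3 = 12.2 × 0.05 / 0.1213 = 5.028 d
Total t = Σ t_i = 44.46 days.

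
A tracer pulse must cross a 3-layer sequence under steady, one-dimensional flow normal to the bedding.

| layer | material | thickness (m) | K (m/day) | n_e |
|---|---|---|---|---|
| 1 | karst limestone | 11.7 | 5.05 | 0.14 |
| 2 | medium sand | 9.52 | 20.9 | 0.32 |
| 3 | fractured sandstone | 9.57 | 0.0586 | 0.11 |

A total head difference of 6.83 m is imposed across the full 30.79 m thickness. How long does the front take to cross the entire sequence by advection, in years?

0.382

With flow normal to the layers, continuity requires the same specific discharge q through every layer.
Σ(b_i/K_i) = 11.7/5.05 + 9.52/20.9 + 9.57/0.0586 = 166.1 d.
q = Δh / Σ(b_i/K_i) = 6.83 / 166.1 = 0.04112 m/day.
In each layer the seepage velocity is v_i = q/n_i, so the layer transit time is t_i = b_i·n_i / q:
  layer 1 (karst limestone): t_1 = 11.7 × 0.14 / 0.04112 = 39.83 d
  layer 2 (medium sand): t_2 = 9.52 × 0.32 / 0.04112 = 74.08 d
  layer 3 (fractured sandstone): t_3 = 9.57 × 0.11 / 0.04112 = 25.60 d
Total t = Σ t_i = 139.5 days = 0.3819 years.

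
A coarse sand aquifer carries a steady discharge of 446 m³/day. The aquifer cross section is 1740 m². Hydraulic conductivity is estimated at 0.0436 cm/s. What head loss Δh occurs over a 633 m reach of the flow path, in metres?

Convert K: 0.0436 cm/s × 864 = 37.67 m/day.
From Q = K·A·i, i = Q / (K·A) = 446 / (37.67 × 1740) = 0.006804.
Head loss Δh = i · L = 0.006804 × 633 = 4.307 m.

4.31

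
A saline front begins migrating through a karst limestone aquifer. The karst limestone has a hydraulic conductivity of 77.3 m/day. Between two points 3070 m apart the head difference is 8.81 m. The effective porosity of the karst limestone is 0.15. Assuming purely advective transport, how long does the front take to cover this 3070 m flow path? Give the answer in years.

Hydraulic gradient i = Δh / L = 8.81 / 3070 = 0.002870.
Darcy flux q = K · i = 77.30 × 0.002870 = 0.2218 m/day.
Seepage velocity v = q / n_e = 0.2218 / 0.15 = 1.479 m/day.
Travel time t = L / v = 3070 / 1.479 = 2076 days = 5.684 years.

5.68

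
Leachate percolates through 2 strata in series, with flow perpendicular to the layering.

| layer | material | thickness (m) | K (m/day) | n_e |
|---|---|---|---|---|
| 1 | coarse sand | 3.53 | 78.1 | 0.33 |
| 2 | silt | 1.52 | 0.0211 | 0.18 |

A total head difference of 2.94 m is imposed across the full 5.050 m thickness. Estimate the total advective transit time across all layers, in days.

With flow normal to the layers, continuity requires the same specific discharge q through every layer.
Σ(b_i/K_i) = 3.53/78.1 + 1.52/0.0211 = 72.08 d.
q = Δh / Σ(b_i/K_i) = 2.94 / 72.08 = 0.04079 m/day.
In each layer the seepage velocity is v_i = q/n_i, so the layer transit time is t_i = b_i·n_i / q:
  layer 1 (coarse sand): t_1 = 3.53 × 0.33 / 0.04079 = 28.56 d
  layer 2 (silt): t_2 = 1.52 × 0.18 / 0.04079 = 6.708 d
Total t = Σ t_i = 35.27 days.

35.3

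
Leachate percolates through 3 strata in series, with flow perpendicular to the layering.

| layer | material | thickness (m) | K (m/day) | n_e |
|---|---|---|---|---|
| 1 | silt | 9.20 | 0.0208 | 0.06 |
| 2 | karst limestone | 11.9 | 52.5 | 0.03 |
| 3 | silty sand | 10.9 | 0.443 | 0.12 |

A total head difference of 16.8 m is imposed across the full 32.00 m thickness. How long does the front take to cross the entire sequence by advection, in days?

With flow normal to the layers, continuity requires the same specific discharge q through every layer.
Σ(b_i/K_i) = 9.20/0.0208 + 11.9/52.5 + 10.9/0.443 = 467.1 d.
q = Δh / Σ(b_i/K_i) = 16.8 / 467.1 = 0.03596 m/day.
In each layer the seepage velocity is v_i = q/n_i, so the layer transit time is t_i = b_i·n_i / q:
  layer 1 (silt): t_1 = 9.20 × 0.06 / 0.03596 = 15.35 d
  layer 2 (karst limestone): t_2 = 11.9 × 0.03 / 0.03596 = 9.927 d
  layer 3 (silty sand): t_3 = 10.9 × 0.12 / 0.03596 = 36.37 d
Total t = Σ t_i = 61.65 days.

61.6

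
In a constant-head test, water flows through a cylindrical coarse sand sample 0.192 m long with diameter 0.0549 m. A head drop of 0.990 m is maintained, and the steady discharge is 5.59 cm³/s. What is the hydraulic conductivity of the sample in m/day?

39.6

Cross-sectional area A = π·(d/2)² = π × (0.0549/2)² = 0.002367 m².
Convert discharge: 5.59 cm³/s = 5.590e-06 m³/s.
Darcy's law rearranged: K = Q·L / (A·Δh) = 5.590e-06 × 0.192 / (0.002367 × 0.990) = 0.0004580 m/s = 39.57 m/day.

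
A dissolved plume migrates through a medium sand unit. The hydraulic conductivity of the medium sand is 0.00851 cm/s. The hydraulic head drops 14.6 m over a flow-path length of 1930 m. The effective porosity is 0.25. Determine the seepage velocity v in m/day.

0.222

Convert K: 0.00851 cm/s × 864 = 7.353 m/day.
Hydraulic gradient i = Δh / L = 14.6 / 1930 = 0.007565.
Darcy flux q = K · i = 7.353 × 0.007565 = 0.05562 m/day.
Seepage velocity v = q / n_e = 0.05562 / 0.25 = 0.2225 m/day.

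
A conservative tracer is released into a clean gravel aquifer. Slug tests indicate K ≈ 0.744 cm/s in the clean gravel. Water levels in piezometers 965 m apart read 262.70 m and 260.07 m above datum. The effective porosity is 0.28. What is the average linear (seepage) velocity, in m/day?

6.26

Convert K: 0.744 cm/s × 864 = 642.8 m/day.
Hydraulic gradient i = (262.70 − 260.07) / 965 = 2.63 / 965 = 0.002725.
Darcy flux q = K · i = 642.8 × 0.002725 = 1.752 m/day.
Seepage velocity v = q / n_e = 1.752 / 0.28 = 6.257 m/day.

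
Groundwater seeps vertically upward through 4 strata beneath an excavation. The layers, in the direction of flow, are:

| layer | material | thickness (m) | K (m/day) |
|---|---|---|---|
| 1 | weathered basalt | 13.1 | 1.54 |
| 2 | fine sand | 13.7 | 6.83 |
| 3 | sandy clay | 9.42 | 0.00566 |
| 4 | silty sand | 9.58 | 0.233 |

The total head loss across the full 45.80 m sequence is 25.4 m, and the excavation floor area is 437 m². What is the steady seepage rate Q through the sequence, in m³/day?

6.47

Flow is perpendicular to layering, so the layers act in series and the equivalent K is the thickness-weighted harmonic mean.
Total thickness L = 13.1 + 13.7 + 9.42 + 9.58 = 45.80 m.
Σ(b_i/K_i) = 13.1/1.54 + 13.7/6.83 + 9.42/0.00566 + 9.58/0.233 = 1716 d.
K_eq = L / Σ(b_i/K_i) = 45.80 / 1716 = 0.02669 m/day.
Q = K_eq · A · (Δh/L) = 0.02669 × 437 × (25.4/45.80) = 6.469 m³/day.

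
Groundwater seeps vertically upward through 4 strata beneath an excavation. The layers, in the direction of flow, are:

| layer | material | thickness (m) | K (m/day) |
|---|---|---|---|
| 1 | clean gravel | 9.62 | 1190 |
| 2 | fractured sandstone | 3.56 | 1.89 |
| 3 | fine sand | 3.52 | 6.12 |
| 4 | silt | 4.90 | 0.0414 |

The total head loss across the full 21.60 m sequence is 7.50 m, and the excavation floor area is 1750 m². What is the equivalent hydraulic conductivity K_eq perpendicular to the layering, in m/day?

Flow is perpendicular to layering, so the layers act in series and the equivalent K is the thickness-weighted harmonic mean.
Total thickness L = 9.62 + 3.56 + 3.52 + 4.90 = 21.60 m.
Σ(b_i/K_i) = 9.62/1190 + 3.56/1.89 + 3.52/6.12 + 4.90/0.0414 = 120.8 d.
K_eq = L / Σ(b_i/K_i) = 21.60 / 120.8 = 0.1788 m/day.

0.179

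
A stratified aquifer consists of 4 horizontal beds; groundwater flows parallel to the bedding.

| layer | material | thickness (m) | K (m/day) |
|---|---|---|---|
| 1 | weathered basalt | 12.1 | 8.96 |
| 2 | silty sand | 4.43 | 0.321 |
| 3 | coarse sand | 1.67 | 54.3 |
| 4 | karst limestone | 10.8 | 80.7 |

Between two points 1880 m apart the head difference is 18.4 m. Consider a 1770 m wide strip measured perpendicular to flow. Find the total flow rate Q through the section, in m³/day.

18600

Flow is parallel to layering, so each bed carries its own Darcy discharge and the transmissivities add.
Σ(K_i·b_i) = 8.96×12.1 + 0.321×4.43 + 54.3×1.67 + 80.7×10.8 = 1072 m²/day.
Hydraulic gradient i = Δh / L = 18.4 / 1880 = 0.009787.
Q = Σ(K_i·b_i) · W · i = 1072 × 1770 × 0.009787 = 18572 m³/day.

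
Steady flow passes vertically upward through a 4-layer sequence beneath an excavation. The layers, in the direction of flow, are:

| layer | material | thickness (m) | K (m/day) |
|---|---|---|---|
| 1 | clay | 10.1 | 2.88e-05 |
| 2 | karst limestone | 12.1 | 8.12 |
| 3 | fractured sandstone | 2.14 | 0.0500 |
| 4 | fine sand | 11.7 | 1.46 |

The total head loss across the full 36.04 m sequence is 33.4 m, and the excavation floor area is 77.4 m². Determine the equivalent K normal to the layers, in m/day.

0.000103

Flow is perpendicular to layering, so the layers act in series and the equivalent K is the thickness-weighted harmonic mean.
Total thickness L = 10.1 + 12.1 + 2.14 + 11.7 = 36.04 m.
Σ(b_i/K_i) = 10.1/2.88e-05 + 12.1/8.12 + 2.14/0.0500 + 11.7/1.46 = 3.507e+05 d.
K_eq = L / Σ(b_i/K_i) = 36.04 / 3.507e+05 = 0.0001028 m/day.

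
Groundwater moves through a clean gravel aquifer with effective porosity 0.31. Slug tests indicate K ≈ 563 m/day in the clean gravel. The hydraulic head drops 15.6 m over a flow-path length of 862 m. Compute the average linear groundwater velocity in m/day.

32.9

Hydraulic gradient i = Δh / L = 15.6 / 862 = 0.01810.
Darcy flux q = K · i = 563.0 × 0.01810 = 10.19 m/day.
Seepage velocity v = q / n_e = 10.19 / 0.31 = 32.87 m/day.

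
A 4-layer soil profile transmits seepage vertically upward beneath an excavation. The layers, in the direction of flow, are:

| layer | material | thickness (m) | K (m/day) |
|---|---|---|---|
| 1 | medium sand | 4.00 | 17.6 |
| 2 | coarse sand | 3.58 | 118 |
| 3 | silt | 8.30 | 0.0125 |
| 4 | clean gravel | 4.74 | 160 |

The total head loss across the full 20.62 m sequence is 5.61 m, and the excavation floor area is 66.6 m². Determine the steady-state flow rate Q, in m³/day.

0.562

Flow is perpendicular to layering, so the layers act in series and the equivalent K is the thickness-weighted harmonic mean.
Total thickness L = 4.00 + 3.58 + 8.30 + 4.74 = 20.62 m.
Σ(b_i/K_i) = 4.00/17.6 + 3.58/118 + 8.30/0.0125 + 4.74/160 = 664.3 d.
K_eq = L / Σ(b_i/K_i) = 20.62 / 664.3 = 0.03104 m/day.
Q = K_eq · A · (Δh/L) = 0.03104 × 66.6 × (5.61/20.62) = 0.5624 m³/day.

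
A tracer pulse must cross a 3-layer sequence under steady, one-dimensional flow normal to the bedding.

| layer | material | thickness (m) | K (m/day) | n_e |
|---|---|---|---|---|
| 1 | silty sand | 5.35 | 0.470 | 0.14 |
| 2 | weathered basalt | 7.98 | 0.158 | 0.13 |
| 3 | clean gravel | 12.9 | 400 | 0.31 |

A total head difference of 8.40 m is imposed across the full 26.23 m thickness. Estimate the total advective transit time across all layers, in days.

With flow normal to the layers, continuity requires the same specific discharge q through every layer.
Σ(b_i/K_i) = 5.35/0.470 + 7.98/0.158 + 12.9/400 = 61.92 d.
q = Δh / Σ(b_i/K_i) = 8.40 / 61.92 = 0.1357 m/day.
In each layer the seepage velocity is v_i = q/n_i, so the layer transit time is t_i = b_i·n_i / q:
  layer 1 (silty sand): t_1 = 5.35 × 0.14 / 0.1357 = 5.521 d
  layer 2 (weathered basalt): t_2 = 7.98 × 0.13 / 0.1357 = 7.647 d
  layer 3 (clean gravel): t_3 = 12.9 × 0.31 / 0.1357 = 29.48 d
Total t = Σ t_i = 42.65 days.

42.6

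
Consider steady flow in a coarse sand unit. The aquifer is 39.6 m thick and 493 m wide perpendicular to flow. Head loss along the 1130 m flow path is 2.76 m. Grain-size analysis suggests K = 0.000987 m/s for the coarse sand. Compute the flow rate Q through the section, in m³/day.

Convert K: 0.000987 m/s × 86400 = 85.28 m/day.
Cross-sectional area A = 493 × 39.6 = 19523 m².
Hydraulic gradient i = Δh / L = 2.76 / 1130 = 0.002442.
Darcy's law: Q = K · A · i = 85.28 × 19523 × 0.002442 = 4066 m³/day.

4070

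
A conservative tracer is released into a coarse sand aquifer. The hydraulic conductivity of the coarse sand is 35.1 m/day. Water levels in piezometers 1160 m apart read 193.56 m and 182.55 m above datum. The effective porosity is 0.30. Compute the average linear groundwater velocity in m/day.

1.11

Hydraulic gradient i = (193.56 − 182.55) / 1160 = 11.01 / 1160 = 0.009491.
Darcy flux q = K · i = 35.10 × 0.009491 = 0.3331 m/day.
Seepage velocity v = q / n_e = 0.3331 / 0.30 = 1.110 m/day.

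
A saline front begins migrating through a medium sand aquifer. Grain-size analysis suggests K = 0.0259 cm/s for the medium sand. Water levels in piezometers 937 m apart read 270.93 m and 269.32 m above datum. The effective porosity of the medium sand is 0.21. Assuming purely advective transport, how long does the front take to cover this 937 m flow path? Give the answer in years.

14.0

Convert K: 0.0259 cm/s × 864 = 22.38 m/day.
Hydraulic gradient i = (270.93 − 269.32) / 937 = 1.61 / 937 = 0.001718.
Darcy flux q = K · i = 22.38 × 0.001718 = 0.03845 m/day.
Seepage velocity v = q / n_e = 0.03845 / 0.21 = 0.1831 m/day.
Travel time t = L / v = 937 / 0.1831 = 5118 days = 14.01 years.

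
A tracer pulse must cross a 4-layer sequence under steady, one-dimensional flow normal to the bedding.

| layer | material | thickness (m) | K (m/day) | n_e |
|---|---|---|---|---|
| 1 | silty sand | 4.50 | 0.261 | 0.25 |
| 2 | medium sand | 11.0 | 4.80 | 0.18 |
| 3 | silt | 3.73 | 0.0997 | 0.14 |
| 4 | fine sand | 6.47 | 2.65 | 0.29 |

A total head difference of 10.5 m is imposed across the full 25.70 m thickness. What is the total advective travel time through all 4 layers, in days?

With flow normal to the layers, continuity requires the same specific discharge q through every layer.
Σ(b_i/K_i) = 4.50/0.261 + 11.0/4.80 + 3.73/0.0997 + 6.47/2.65 = 59.39 d.
q = Δh / Σ(b_i/K_i) = 10.5 / 59.39 = 0.1768 m/day.
In each layer the seepage velocity is v_i = q/n_i, so the layer transit time is t_i = b_i·n_i / q:
  layer 1 (silty sand): t_1 = 4.50 × 0.25 / 0.1768 = 6.363 d
  layer 2 (medium sand): t_2 = 11.0 × 0.18 / 0.1768 = 11.20 d
  layer 3 (silt): t_3 = 3.73 × 0.14 / 0.1768 = 2.954 d
  layer 4 (fine sand): t_4 = 6.47 × 0.29 / 0.1768 = 10.61 d
Total t = Σ t_i = 31.13 days.

31.1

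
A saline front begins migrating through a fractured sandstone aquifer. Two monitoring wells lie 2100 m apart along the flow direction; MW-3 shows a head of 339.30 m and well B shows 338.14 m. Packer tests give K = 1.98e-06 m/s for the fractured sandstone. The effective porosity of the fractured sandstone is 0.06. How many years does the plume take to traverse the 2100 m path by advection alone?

3650

Convert K: 1.98e-06 m/s × 86400 = 0.1711 m/day.
Hydraulic gradient i = (339.30 − 338.14) / 2100 = 1.16 / 2100 = 0.0005524.
Darcy flux q = K · i = 0.1711 × 0.0005524 = 9.450e-05 m/day.
Seepage velocity v = q / n_e = 9.450e-05 / 0.06 = 0.001575 m/day.
Travel time t = L / v = 2100 / 0.001575 = 1.333e+06 days = 3651 years.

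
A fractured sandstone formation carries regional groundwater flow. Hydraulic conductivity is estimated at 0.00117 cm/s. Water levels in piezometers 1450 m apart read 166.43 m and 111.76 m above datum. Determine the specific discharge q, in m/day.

0.0381

Convert K: 0.00117 cm/s × 864 = 1.011 m/day.
Hydraulic gradient i = (166.43 − 111.76) / 1450 = 54.67 / 1450 = 0.03770.
Specific discharge q = K · i = 1.011 × 0.03770 = 0.03811 m/day.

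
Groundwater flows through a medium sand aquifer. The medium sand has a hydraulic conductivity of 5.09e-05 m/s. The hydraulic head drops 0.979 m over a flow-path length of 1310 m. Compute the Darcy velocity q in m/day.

Convert K: 5.09e-05 m/s × 86400 = 4.398 m/day.
Hydraulic gradient i = Δh / L = 0.979 / 1310 = 0.0007473.
Specific discharge q = K · i = 4.398 × 0.0007473 = 0.003287 m/day.

0.00329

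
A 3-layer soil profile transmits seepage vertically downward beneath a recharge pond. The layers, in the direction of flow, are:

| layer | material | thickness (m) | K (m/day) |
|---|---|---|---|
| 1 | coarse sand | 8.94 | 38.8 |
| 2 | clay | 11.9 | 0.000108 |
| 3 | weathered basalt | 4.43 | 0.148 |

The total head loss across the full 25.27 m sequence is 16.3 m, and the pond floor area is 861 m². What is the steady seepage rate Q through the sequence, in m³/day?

0.127

Flow is perpendicular to layering, so the layers act in series and the equivalent K is the thickness-weighted harmonic mean.
Total thickness L = 8.94 + 11.9 + 4.43 = 25.27 m.
Σ(b_i/K_i) = 8.94/38.8 + 11.9/0.000108 + 4.43/0.148 = 1.102e+05 d.
K_eq = L / Σ(b_i/K_i) = 25.27 / 1.102e+05 = 0.0002293 m/day.
Q = K_eq · A · (Δh/L) = 0.0002293 × 861 × (16.3/25.27) = 0.1273 m³/day.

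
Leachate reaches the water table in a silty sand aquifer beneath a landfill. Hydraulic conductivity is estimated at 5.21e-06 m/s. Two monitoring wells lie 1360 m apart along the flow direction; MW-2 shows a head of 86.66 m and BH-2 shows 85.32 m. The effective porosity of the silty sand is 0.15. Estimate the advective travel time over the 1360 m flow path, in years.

1260

Convert K: 5.21e-06 m/s × 86400 = 0.4501 m/day.
Hydraulic gradient i = (86.66 − 85.32) / 1360 = 1.34 / 1360 = 0.0009853.
Darcy flux q = K · i = 0.4501 × 0.0009853 = 0.0004435 m/day.
Seepage velocity v = q / n_e = 0.0004435 / 0.15 = 0.002957 m/day.
Travel time t = L / v = 1360 / 0.002957 = 4.600e+05 days = 1259 years.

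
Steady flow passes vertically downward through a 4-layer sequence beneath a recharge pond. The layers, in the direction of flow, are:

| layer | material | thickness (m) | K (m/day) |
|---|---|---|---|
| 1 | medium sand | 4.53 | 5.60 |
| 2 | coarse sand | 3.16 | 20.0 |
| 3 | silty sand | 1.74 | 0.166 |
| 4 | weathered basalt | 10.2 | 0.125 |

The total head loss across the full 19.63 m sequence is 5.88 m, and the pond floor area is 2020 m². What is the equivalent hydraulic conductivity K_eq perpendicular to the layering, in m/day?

0.211

Flow is perpendicular to layering, so the layers act in series and the equivalent K is the thickness-weighted harmonic mean.
Total thickness L = 4.53 + 3.16 + 1.74 + 10.2 = 19.63 m.
Σ(b_i/K_i) = 4.53/5.60 + 3.16/20.0 + 1.74/0.166 + 10.2/0.125 = 93.05 d.
K_eq = L / Σ(b_i/K_i) = 19.63 / 93.05 = 0.2110 m/day.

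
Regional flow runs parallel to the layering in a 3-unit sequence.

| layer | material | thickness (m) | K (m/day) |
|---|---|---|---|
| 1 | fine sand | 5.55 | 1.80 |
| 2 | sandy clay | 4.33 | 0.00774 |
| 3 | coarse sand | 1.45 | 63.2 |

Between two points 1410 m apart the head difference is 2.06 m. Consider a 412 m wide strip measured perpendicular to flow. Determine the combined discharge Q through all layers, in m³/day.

Flow is parallel to layering, so each bed carries its own Darcy discharge and the transmissivities add.
Σ(K_i·b_i) = 1.80×5.55 + 0.00774×4.33 + 63.2×1.45 = 101.7 m²/day.
Hydraulic gradient i = Δh / L = 2.06 / 1410 = 0.001461.
Q = Σ(K_i·b_i) · W · i = 101.7 × 412 × 0.001461 = 61.19 m³/day.

61.2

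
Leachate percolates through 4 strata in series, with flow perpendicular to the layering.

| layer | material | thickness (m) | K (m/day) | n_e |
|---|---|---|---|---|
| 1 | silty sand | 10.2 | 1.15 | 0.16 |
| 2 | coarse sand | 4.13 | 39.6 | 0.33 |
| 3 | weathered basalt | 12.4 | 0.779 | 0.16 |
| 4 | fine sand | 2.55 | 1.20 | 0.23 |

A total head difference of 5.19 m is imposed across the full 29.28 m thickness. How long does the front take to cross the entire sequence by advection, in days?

29.0

With flow normal to the layers, continuity requires the same specific discharge q through every layer.
Σ(b_i/K_i) = 10.2/1.15 + 4.13/39.6 + 12.4/0.779 + 2.55/1.20 = 27.02 d.
q = Δh / Σ(b_i/K_i) = 5.19 / 27.02 = 0.1921 m/day.
In each layer the seepage velocity is v_i = q/n_i, so the layer transit time is t_i = b_i·n_i / q:
  layer 1 (silty sand): t_1 = 10.2 × 0.16 / 0.1921 = 8.495 d
  layer 2 (coarse sand): t_2 = 4.13 × 0.33 / 0.1921 = 7.095 d
  layer 3 (weathered basalt): t_3 = 12.4 × 0.16 / 0.1921 = 10.33 d
  layer 4 (fine sand): t_4 = 2.55 × 0.23 / 0.1921 = 3.053 d
Total t = Σ t_i = 28.97 days.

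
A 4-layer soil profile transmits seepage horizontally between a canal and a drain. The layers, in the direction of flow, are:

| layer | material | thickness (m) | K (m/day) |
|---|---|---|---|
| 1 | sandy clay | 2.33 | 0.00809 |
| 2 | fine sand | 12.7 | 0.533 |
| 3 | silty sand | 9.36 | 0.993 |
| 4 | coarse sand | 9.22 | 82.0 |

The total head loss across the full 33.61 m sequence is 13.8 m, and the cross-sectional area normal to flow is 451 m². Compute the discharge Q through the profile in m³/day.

Flow is perpendicular to layering, so the layers act in series and the equivalent K is the thickness-weighted harmonic mean.
Total thickness L = 2.33 + 12.7 + 9.36 + 9.22 = 33.61 m.
Σ(b_i/K_i) = 2.33/0.00809 + 12.7/0.533 + 9.36/0.993 + 9.22/82.0 = 321.4 d.
K_eq = L / Σ(b_i/K_i) = 33.61 / 321.4 = 0.1046 m/day.
Q = K_eq · A · (Δh/L) = 0.1046 × 451 × (13.8/33.61) = 19.37 m³/day.

19.4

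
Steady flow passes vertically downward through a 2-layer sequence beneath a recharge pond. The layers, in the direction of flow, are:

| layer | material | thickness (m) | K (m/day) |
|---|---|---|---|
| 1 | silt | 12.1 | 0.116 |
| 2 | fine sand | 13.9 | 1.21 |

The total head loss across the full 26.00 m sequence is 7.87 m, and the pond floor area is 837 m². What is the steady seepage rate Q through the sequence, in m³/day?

56.9

Flow is perpendicular to layering, so the layers act in series and the equivalent K is the thickness-weighted harmonic mean.
Total thickness L = 12.1 + 13.9 = 26.00 m.
Σ(b_i/K_i) = 12.1/0.116 + 13.9/1.21 = 115.8 d.
K_eq = L / Σ(b_i/K_i) = 26.00 / 115.8 = 0.2245 m/day.
Q = K_eq · A · (Δh/L) = 0.2245 × 837 × (7.87/26.00) = 56.89 m³/day.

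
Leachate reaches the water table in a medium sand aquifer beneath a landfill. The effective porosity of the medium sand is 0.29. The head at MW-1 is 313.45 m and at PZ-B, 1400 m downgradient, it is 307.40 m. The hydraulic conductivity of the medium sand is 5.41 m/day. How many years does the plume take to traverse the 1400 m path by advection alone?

Hydraulic gradient i = (313.45 − 307.40) / 1400 = 6.05 / 1400 = 0.004321.
Darcy flux q = K · i = 5.410 × 0.004321 = 0.02338 m/day.
Seepage velocity v = q / n_e = 0.02338 / 0.29 = 0.08062 m/day.
Travel time t = L / v = 1400 / 0.08062 = 17366 days = 47.55 years.

47.5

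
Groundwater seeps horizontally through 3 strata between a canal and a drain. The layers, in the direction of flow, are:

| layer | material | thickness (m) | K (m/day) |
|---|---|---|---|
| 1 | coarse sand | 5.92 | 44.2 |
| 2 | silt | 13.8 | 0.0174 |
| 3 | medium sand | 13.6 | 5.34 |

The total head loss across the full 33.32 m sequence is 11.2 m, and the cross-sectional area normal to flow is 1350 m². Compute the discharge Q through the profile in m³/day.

Flow is perpendicular to layering, so the layers act in series and the equivalent K is the thickness-weighted harmonic mean.
Total thickness L = 5.92 + 13.8 + 13.6 = 33.32 m.
Σ(b_i/K_i) = 5.92/44.2 + 13.8/0.0174 + 13.6/5.34 = 795.8 d.
K_eq = L / Σ(b_i/K_i) = 33.32 / 795.8 = 0.04187 m/day.
Q = K_eq · A · (Δh/L) = 0.04187 × 1350 × (11.2/33.32) = 19.00 m³/day.

19.0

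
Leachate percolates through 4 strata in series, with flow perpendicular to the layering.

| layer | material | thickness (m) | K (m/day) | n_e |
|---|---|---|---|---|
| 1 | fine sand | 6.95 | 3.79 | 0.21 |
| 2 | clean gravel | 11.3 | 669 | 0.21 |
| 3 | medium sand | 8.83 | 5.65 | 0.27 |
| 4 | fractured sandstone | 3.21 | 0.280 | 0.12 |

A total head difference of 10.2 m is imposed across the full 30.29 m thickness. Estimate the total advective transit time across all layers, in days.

With flow normal to the layers, continuity requires the same specific discharge q through every layer.
Σ(b_i/K_i) = 6.95/3.79 + 11.3/669 + 8.83/5.65 + 3.21/0.280 = 14.88 d.
q = Δh / Σ(b_i/K_i) = 10.2 / 14.88 = 0.6856 m/day.
In each layer the seepage velocity is v_i = q/n_i, so the layer transit time is t_i = b_i·n_i / q:
  layer 1 (fine sand): t_1 = 6.95 × 0.21 / 0.6856 = 2.129 d
  layer 2 (clean gravel): t_2 = 11.3 × 0.21 / 0.6856 = 3.461 d
  layer 3 (medium sand): t_3 = 8.83 × 0.27 / 0.6856 = 3.477 d
  layer 4 (fractured sandstone): t_4 = 3.21 × 0.12 / 0.6856 = 0.5619 d
Total t = Σ t_i = 9.629 days.

9.63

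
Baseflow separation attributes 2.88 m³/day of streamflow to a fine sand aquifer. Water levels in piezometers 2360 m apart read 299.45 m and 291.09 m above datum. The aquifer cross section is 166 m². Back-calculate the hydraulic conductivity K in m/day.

Hydraulic gradient i = (299.45 − 291.09) / 2360 = 8.36 / 2360 = 0.003542.
From Q = K·A·i, K = Q / (A·i) = 2.88 / (166.0 × 0.003542) = 4.898 m/day.

4.90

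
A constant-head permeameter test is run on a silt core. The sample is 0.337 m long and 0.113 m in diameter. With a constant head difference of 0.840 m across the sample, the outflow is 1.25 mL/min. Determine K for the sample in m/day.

0.0720

Cross-sectional area A = π·(d/2)² = π × (0.113/2)² = 0.01003 m².
Convert discharge: 1.25 mL/min = 2.083e-08 m³/s.
Darcy's law rearranged: K = Q·L / (A·Δh) = 2.083e-08 × 0.337 / (0.01003 × 0.840) = 8.334e-07 m/s = 0.07201 m/day.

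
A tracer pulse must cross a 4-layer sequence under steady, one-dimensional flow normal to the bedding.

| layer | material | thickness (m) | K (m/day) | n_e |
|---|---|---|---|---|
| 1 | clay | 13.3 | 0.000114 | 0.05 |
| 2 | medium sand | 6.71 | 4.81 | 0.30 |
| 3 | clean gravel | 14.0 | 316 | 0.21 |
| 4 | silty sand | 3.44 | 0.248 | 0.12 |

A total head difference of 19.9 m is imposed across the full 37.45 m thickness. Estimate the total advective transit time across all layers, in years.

96.8

With flow normal to the layers, continuity requires the same specific discharge q through every layer.
Σ(b_i/K_i) = 13.3/0.000114 + 6.71/4.81 + 14.0/316 + 3.44/0.248 = 1.167e+05 d.
q = Δh / Σ(b_i/K_i) = 19.9 / 1.167e+05 = 0.0001705 m/day.
In each layer the seepage velocity is v_i = q/n_i, so the layer transit time is t_i = b_i·n_i / q:
  layer 1 (clay): t_1 = 13.3 × 0.05 / 0.0001705 = 3899 d
  layer 2 (medium sand): t_2 = 6.71 × 0.30 / 0.0001705 = 11803 d
  layer 3 (clean gravel): t_3 = 14.0 × 0.21 / 0.0001705 = 17238 d
  layer 4 (silty sand): t_4 = 3.44 × 0.12 / 0.0001705 = 2420 d
Total t = Σ t_i = 35361 days = 96.81 years.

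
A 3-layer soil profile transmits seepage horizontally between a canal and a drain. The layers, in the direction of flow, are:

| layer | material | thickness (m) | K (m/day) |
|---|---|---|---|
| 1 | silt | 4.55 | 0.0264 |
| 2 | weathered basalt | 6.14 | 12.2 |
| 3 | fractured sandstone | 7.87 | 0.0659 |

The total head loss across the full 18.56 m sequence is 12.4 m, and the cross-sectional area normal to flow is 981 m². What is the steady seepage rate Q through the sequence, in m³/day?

41.6

Flow is perpendicular to layering, so the layers act in series and the equivalent K is the thickness-weighted harmonic mean.
Total thickness L = 4.55 + 6.14 + 7.87 = 18.56 m.
Σ(b_i/K_i) = 4.55/0.0264 + 6.14/12.2 + 7.87/0.0659 = 292.3 d.
K_eq = L / Σ(b_i/K_i) = 18.56 / 292.3 = 0.06350 m/day.
Q = K_eq · A · (Δh/L) = 0.06350 × 981 × (12.4/18.56) = 41.62 m³/day.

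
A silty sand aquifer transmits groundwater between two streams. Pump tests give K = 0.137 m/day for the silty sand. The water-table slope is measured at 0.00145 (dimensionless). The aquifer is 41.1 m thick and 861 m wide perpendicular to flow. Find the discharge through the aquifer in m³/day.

Cross-sectional area A = 861 × 41.1 = 35387 m².
Hydraulic gradient i = 0.00145.
Darcy's law: Q = K · A · i = 0.1370 × 35387 × 0.001450 = 7.030 m³/day.

7.03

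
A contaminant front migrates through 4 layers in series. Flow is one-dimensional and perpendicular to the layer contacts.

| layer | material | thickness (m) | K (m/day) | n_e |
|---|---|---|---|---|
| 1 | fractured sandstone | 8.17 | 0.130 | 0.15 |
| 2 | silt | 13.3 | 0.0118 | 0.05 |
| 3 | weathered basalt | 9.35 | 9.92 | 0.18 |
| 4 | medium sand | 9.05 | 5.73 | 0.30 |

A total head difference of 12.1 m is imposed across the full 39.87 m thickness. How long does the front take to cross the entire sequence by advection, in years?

1.70

With flow normal to the layers, continuity requires the same specific discharge q through every layer.
Σ(b_i/K_i) = 8.17/0.130 + 13.3/0.0118 + 9.35/9.92 + 9.05/5.73 = 1192 d.
q = Δh / Σ(b_i/K_i) = 12.1 / 1192 = 0.01015 m/day.
In each layer the seepage velocity is v_i = q/n_i, so the layer transit time is t_i = b_i·n_i / q:
  layer 1 (fractured sandstone): t_1 = 8.17 × 0.15 / 0.01015 = 120.8 d
  layer 2 (silt): t_2 = 13.3 × 0.05 / 0.01015 = 65.54 d
  layer 3 (weathered basalt): t_3 = 9.35 × 0.18 / 0.01015 = 165.9 d
  layer 4 (medium sand): t_4 = 9.05 × 0.30 / 0.01015 = 267.6 d
Total t = Σ t_i = 619.7 days = 1.697 years.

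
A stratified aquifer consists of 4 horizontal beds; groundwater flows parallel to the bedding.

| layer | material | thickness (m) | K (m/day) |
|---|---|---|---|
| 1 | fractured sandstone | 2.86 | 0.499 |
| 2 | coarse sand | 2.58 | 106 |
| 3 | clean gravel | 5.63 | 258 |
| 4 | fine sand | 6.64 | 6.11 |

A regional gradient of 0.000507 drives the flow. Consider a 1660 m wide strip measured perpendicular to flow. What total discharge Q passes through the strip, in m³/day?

1490

Flow is parallel to layering, so each bed carries its own Darcy discharge and the transmissivities add.
Σ(K_i·b_i) = 0.499×2.86 + 106×2.58 + 258×5.63 + 6.11×6.64 = 1768 m²/day.
Hydraulic gradient i = 0.000507.
Q = Σ(K_i·b_i) · W · i = 1768 × 1660 × 0.0005070 = 1488 m³/day.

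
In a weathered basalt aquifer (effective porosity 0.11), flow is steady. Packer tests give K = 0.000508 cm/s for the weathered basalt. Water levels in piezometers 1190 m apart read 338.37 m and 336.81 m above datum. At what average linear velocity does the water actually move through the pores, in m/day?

Convert K: 0.000508 cm/s × 864 = 0.4389 m/day.
Hydraulic gradient i = (338.37 − 336.81) / 1190 = 1.56 / 1190 = 0.001311.
Darcy flux q = K · i = 0.4389 × 0.001311 = 0.0005754 m/day.
Seepage velocity v = q / n_e = 0.0005754 / 0.11 = 0.005231 m/day.

0.00523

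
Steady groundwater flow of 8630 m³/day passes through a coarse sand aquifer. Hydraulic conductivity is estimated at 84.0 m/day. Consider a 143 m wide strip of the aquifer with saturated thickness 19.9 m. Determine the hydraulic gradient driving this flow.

Cross-sectional area A = 143 × 19.9 = 2846 m².
From Q = K·A·i, i = Q / (K·A) = 8630 / (84.00 × 2846) = 0.03610.

0.0361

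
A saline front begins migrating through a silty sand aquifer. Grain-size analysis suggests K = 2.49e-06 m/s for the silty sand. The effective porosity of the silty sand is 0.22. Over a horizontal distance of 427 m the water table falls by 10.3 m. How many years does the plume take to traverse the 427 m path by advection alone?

Convert K: 2.49e-06 m/s × 86400 = 0.2151 m/day.
Hydraulic gradient i = Δh / L = 10.3 / 427 = 0.02412.
Darcy flux q = K · i = 0.2151 × 0.02412 = 0.005189 m/day.
Seepage velocity v = q / n_e = 0.005189 / 0.22 = 0.02359 m/day.
Travel time t = L / v = 427 / 0.02359 = 18102 days = 49.56 years.

49.6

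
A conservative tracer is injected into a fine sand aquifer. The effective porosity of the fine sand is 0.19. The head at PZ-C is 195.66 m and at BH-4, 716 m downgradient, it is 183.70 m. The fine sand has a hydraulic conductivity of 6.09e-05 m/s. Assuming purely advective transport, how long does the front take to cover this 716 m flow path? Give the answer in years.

4.24

Convert K: 6.09e-05 m/s × 86400 = 5.262 m/day.
Hydraulic gradient i = (195.66 − 183.70) / 716 = 11.96 / 716 = 0.01670.
Darcy flux q = K · i = 5.262 × 0.01670 = 0.08789 m/day.
Seepage velocity v = q / n_e = 0.08789 / 0.19 = 0.4626 m/day.
Travel time t = L / v = 716 / 0.4626 = 1548 days = 4.238 years.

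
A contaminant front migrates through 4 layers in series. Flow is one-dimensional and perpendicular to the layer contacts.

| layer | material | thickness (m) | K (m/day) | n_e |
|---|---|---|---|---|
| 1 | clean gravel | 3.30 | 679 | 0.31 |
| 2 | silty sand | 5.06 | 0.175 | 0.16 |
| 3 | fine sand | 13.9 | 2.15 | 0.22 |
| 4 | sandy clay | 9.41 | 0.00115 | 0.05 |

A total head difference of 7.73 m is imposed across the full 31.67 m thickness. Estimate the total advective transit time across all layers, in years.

15.6

With flow normal to the layers, continuity requires the same specific discharge q through every layer.
Σ(b_i/K_i) = 3.30/679 + 5.06/0.175 + 13.9/2.15 + 9.41/0.00115 = 8218 d.
q = Δh / Σ(b_i/K_i) = 7.73 / 8218 = 0.0009406 m/day.
In each layer the seepage velocity is v_i = q/n_i, so the layer transit time is t_i = b_i·n_i / q:
  layer 1 (clean gravel): t_1 = 3.30 × 0.31 / 0.0009406 = 1088 d
  layer 2 (silty sand): t_2 = 5.06 × 0.16 / 0.0009406 = 860.7 d
  layer 3 (fine sand): t_3 = 13.9 × 0.22 / 0.0009406 = 3251 d
  layer 4 (sandy clay): t_4 = 9.41 × 0.05 / 0.0009406 = 500.2 d
Total t = Σ t_i = 5700 days = 15.60 years.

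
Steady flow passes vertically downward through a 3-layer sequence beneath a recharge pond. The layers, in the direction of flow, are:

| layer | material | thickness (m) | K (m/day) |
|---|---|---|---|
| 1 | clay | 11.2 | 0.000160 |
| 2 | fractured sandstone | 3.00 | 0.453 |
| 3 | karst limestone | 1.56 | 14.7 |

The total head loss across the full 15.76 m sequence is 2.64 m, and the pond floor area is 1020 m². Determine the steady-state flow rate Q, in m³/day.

Flow is perpendicular to layering, so the layers act in series and the equivalent K is the thickness-weighted harmonic mean.
Total thickness L = 11.2 + 3.00 + 1.56 = 15.76 m.
Σ(b_i/K_i) = 11.2/0.000160 + 3.00/0.453 + 1.56/14.7 = 70007 d.
K_eq = L / Σ(b_i/K_i) = 15.76 / 70007 = 0.0002251 m/day.
Q = K_eq · A · (Δh/L) = 0.0002251 × 1020 × (2.64/15.76) = 0.03846 m³/day.

0.0385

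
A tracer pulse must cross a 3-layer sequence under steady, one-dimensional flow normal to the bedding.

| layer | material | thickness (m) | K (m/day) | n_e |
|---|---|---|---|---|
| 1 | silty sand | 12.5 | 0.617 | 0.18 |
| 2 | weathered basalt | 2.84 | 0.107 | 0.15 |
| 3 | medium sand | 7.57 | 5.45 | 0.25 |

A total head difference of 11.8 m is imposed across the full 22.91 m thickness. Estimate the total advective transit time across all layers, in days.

18.7

With flow normal to the layers, continuity requires the same specific discharge q through every layer.
Σ(b_i/K_i) = 12.5/0.617 + 2.84/0.107 + 7.57/5.45 = 48.19 d.
q = Δh / Σ(b_i/K_i) = 11.8 / 48.19 = 0.2449 m/day.
In each layer the seepage velocity is v_i = q/n_i, so the layer transit time is t_i = b_i·n_i / q:
  layer 1 (silty sand): t_1 = 12.5 × 0.18 / 0.2449 = 9.189 d
  layer 2 (weathered basalt): t_2 = 2.84 × 0.15 / 0.2449 = 1.740 d
  layer 3 (medium sand): t_3 = 7.57 × 0.25 / 0.2449 = 7.729 d
Total t = Σ t_i = 18.66 days.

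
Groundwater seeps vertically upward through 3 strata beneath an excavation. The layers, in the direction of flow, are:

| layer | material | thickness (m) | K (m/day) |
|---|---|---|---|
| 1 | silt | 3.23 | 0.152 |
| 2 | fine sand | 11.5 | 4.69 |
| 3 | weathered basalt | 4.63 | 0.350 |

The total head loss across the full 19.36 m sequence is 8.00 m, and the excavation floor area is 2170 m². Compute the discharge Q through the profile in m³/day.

Flow is perpendicular to layering, so the layers act in series and the equivalent K is the thickness-weighted harmonic mean.
Total thickness L = 3.23 + 11.5 + 4.63 = 19.36 m.
Σ(b_i/K_i) = 3.23/0.152 + 11.5/4.69 + 4.63/0.350 = 36.93 d.
K_eq = L / Σ(b_i/K_i) = 19.36 / 36.93 = 0.5242 m/day.
Q = K_eq · A · (Δh/L) = 0.5242 × 2170 × (8.00/19.36) = 470.1 m³/day.

470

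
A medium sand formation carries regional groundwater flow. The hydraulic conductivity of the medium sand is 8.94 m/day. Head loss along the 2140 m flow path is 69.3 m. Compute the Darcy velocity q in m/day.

0.290

Hydraulic gradient i = Δh / L = 69.3 / 2140 = 0.03238.
Specific discharge q = K · i = 8.940 × 0.03238 = 0.2895 m/day.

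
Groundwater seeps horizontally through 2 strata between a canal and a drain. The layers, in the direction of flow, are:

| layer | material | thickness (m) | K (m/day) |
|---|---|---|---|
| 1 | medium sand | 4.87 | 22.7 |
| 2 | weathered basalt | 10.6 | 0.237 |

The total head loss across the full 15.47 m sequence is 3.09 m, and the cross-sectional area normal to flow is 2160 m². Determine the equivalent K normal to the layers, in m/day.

Flow is perpendicular to layering, so the layers act in series and the equivalent K is the thickness-weighted harmonic mean.
Total thickness L = 4.87 + 10.6 = 15.47 m.
Σ(b_i/K_i) = 4.87/22.7 + 10.6/0.237 = 44.94 d.
K_eq = L / Σ(b_i/K_i) = 15.47 / 44.94 = 0.3442 m/day.

0.344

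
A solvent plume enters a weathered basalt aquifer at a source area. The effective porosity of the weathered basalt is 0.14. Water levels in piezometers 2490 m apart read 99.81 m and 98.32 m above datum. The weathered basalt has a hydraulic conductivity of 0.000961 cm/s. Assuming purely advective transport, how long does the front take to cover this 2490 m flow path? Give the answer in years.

1920

Convert K: 0.000961 cm/s × 864 = 0.8303 m/day.
Hydraulic gradient i = (99.81 − 98.32) / 2490 = 1.49 / 2490 = 0.0005984.
Darcy flux q = K · i = 0.8303 × 0.0005984 = 0.0004968 m/day.
Seepage velocity v = q / n_e = 0.0004968 / 0.14 = 0.003549 m/day.
Travel time t = L / v = 2490 / 0.003549 = 7.016e+05 days = 1921 years.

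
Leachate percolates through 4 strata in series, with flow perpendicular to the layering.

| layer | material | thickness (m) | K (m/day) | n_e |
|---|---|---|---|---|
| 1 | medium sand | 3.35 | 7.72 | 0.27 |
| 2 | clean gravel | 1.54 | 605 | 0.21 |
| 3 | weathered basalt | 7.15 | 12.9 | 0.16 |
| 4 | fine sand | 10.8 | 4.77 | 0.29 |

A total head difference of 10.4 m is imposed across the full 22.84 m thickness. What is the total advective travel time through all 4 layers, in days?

With flow normal to the layers, continuity requires the same specific discharge q through every layer.
Σ(b_i/K_i) = 3.35/7.72 + 1.54/605 + 7.15/12.9 + 10.8/4.77 = 3.255 d.
q = Δh / Σ(b_i/K_i) = 10.4 / 3.255 = 3.195 m/day.
In each layer the seepage velocity is v_i = q/n_i, so the layer transit time is t_i = b_i·n_i / q:
  layer 1 (medium sand): t_1 = 3.35 × 0.27 / 3.195 = 0.2831 d
  layer 2 (clean gravel): t_2 = 1.54 × 0.21 / 3.195 = 0.1012 d
  layer 3 (weathered basalt): t_3 = 7.15 × 0.16 / 3.195 = 0.3580 d
  layer 4 (fine sand): t_4 = 10.8 × 0.29 / 3.195 = 0.9802 d
Total t = Σ t_i = 1.723 days.

1.72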